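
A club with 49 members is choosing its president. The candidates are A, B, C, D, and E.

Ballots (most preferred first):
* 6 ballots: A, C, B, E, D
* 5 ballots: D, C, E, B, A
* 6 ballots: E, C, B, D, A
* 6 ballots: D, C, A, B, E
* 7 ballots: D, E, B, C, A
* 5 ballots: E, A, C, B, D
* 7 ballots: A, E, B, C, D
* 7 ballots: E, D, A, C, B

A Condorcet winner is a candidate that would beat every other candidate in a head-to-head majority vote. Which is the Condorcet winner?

E vs A: 30–19
E vs B: 37–12
E vs C: 32–17
E vs D: 31–18
E beats every other candidate.

E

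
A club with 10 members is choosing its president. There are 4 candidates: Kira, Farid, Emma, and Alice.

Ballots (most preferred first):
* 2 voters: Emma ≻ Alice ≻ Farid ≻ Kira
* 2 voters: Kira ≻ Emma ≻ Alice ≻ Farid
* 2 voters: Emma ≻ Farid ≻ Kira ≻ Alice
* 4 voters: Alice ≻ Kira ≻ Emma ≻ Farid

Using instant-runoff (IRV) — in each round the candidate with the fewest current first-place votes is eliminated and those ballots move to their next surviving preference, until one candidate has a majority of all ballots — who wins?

Round 1: Kira 2, Farid 0, Emma 4, Alice 4. Farid eliminated.
Round 2: Kira 2, Emma 4, Alice 4. Kira eliminated.
Round 3: Emma 6, Alice 4. Emma has a majority (≥6).

Emma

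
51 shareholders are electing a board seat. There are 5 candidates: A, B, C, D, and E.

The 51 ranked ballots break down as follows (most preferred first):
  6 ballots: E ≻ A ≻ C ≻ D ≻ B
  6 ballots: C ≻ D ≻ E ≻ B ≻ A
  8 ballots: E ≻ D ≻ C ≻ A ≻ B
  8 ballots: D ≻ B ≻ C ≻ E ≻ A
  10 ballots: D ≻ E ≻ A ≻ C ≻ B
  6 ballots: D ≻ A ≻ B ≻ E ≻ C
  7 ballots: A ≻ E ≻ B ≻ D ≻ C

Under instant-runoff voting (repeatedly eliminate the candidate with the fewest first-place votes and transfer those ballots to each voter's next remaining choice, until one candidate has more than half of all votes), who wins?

D

Round 1: A 7, B 0, C 6, D 24, E 14. B eliminated.
Round 2: A 7, C 6, D 24, E 14. C eliminated.
Round 3: A 7, D 30, E 14. D has a majority (≥26).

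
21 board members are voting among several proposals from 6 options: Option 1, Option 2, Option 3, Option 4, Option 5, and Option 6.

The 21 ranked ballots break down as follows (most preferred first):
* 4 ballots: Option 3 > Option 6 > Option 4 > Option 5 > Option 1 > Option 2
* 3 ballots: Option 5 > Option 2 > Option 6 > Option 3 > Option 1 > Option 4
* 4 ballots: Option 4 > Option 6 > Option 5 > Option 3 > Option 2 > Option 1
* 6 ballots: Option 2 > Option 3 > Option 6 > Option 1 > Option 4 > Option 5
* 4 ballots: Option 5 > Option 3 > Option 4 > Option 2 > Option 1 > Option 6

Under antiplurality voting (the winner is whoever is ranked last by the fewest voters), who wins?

Option 3

Last-place votes: Option 1 4, Option 2 4, Option 3 0, Option 4 3, Option 5 6, Option 6 4.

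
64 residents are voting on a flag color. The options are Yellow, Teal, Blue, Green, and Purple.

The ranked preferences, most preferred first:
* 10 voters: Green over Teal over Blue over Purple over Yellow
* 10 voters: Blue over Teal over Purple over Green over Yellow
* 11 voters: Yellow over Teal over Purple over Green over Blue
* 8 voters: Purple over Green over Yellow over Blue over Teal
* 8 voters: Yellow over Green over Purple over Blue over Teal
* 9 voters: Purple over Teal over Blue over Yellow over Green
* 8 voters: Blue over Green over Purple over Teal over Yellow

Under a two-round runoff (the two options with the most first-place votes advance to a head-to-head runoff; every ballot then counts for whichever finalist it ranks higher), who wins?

Blue

Round 1 first-place votes: Yellow 19, Teal 0, Blue 18, Green 10, Purple 17. Yellow and Blue advance.
Runoff: Yellow is ranked above Blue on 27 ballots, Blue above Yellow on 37.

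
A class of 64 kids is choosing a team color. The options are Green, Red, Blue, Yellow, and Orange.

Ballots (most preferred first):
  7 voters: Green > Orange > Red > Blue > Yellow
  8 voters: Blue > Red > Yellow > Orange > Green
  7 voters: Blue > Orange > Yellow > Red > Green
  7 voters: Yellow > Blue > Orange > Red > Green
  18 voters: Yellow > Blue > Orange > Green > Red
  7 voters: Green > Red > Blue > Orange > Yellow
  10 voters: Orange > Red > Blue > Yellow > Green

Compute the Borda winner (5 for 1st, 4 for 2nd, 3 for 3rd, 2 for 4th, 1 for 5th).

Green: 7×5 + 8×1 + 7×1 + 7×1 + 18×2 + 7×5 + 10×1 = 138
Red: 7×3 + 8×4 + 7×2 + 7×2 + 18×1 + 7×4 + 10×4 = 167
Blue: 7×2 + 8×5 + 7×5 + 7×4 + 18×4 + 7×3 + 10×3 = 240
Yellow: 7×1 + 8×3 + 7×3 + 7×5 + 18×5 + 7×1 + 10×2 = 204
Orange: 7×4 + 8×2 + 7×4 + 7×3 + 18×3 + 7×2 + 10×5 = 211

Blue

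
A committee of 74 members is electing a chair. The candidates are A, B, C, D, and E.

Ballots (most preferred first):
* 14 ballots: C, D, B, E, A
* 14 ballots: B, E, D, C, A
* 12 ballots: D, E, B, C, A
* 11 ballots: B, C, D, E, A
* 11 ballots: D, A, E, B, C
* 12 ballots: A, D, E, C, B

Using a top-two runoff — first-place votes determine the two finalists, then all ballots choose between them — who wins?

D

Round 1 first-place votes: A 12, B 25, C 14, D 23, E 0. B and D advance.
Runoff: B is ranked above D on 25 ballots, D above B on 49.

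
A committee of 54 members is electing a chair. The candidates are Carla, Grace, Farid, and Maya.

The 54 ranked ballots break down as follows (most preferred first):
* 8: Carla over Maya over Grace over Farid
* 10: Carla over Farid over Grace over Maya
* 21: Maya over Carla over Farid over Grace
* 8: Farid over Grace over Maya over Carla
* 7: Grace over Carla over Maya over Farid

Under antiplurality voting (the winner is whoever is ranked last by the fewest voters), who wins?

Carla

Last-place votes: Carla 8, Grace 21, Farid 15, Maya 10.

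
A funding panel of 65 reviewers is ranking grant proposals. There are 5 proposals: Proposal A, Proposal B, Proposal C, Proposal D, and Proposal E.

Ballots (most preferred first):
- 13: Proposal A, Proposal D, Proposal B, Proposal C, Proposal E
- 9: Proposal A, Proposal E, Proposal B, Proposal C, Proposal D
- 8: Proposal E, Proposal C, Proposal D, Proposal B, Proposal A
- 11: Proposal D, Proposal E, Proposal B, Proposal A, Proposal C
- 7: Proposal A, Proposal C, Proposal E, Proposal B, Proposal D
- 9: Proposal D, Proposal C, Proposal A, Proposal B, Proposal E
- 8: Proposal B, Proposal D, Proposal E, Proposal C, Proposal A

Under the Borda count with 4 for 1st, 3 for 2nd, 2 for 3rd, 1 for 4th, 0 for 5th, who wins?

Proposal A: 13×4 + 9×4 + 8×0 + 11×1 + 7×4 + 9×2 + 8×0 = 145
Proposal B: 13×2 + 9×2 + 8×1 + 11×2 + 7×1 + 9×1 + 8×4 = 122
Proposal C: 13×1 + 9×1 + 8×3 + 11×0 + 7×3 + 9×3 + 8×1 = 102
Proposal D: 13×3 + 9×0 + 8×2 + 11×4 + 7×0 + 9×4 + 8×3 = 159
Proposal E: 13×0 + 9×3 + 8×4 + 11×3 + 7×2 + 9×0 + 8×2 = 122

Proposal D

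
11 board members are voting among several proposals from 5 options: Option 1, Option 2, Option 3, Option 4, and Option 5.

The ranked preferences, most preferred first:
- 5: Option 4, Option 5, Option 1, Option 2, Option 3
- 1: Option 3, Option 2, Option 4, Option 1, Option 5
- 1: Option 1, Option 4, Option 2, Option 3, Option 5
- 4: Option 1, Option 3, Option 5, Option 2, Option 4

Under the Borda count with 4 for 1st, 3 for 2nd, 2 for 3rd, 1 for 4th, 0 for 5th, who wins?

Option 1

Option 1: 5×2 + 1×1 + 1×4 + 4×4 = 31
Option 2: 5×1 + 1×3 + 1×2 + 4×1 = 14
Option 3: 5×0 + 1×4 + 1×1 + 4×3 = 17
Option 4: 5×4 + 1×2 + 1×3 + 4×0 = 25
Option 5: 5×3 + 1×0 + 1×0 + 4×2 = 23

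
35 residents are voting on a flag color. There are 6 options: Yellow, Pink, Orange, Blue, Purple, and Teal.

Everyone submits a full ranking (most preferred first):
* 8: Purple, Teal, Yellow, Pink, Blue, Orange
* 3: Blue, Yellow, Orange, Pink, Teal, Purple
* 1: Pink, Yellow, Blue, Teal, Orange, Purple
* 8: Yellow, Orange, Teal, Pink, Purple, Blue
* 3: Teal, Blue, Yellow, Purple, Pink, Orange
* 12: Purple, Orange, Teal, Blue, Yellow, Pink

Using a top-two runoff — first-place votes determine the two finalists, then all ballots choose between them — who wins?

Round 1 first-place votes: Yellow 8, Pink 1, Orange 0, Blue 3, Purple 20, Teal 3. Purple and Yellow advance.
Runoff: Purple is ranked above Yellow on 20 ballots, Yellow above Purple on 15.

Purple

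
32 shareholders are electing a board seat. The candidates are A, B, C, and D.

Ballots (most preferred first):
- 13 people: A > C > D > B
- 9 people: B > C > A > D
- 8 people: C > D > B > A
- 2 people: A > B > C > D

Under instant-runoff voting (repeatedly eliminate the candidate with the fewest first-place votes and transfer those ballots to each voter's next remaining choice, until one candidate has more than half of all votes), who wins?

B

Round 1: A 15, B 9, C 8, D 0. D eliminated.
Round 2: A 15, B 9, C 8. C eliminated.
Round 3: A 15, B 17. B has a majority (≥17).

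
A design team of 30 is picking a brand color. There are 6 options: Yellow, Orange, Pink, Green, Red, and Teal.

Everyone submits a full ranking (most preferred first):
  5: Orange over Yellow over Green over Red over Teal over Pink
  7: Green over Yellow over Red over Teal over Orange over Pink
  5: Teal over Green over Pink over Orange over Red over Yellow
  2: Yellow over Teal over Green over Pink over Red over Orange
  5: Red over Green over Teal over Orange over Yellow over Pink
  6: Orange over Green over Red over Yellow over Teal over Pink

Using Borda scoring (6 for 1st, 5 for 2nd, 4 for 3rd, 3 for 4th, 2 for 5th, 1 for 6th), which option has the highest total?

Green

Yellow: 5×5 + 7×5 + 5×1 + 2×6 + 5×2 + 6×3 = 105
Orange: 5×6 + 7×2 + 5×3 + 2×1 + 5×3 + 6×6 = 112
Pink: 5×1 + 7×1 + 5×4 + 2×3 + 5×1 + 6×1 = 49
Green: 5×4 + 7×6 + 5×5 + 2×4 + 5×5 + 6×5 = 150
Red: 5×3 + 7×4 + 5×2 + 2×2 + 5×6 + 6×4 = 111
Teal: 5×2 + 7×3 + 5×6 + 2×5 + 5×4 + 6×2 = 103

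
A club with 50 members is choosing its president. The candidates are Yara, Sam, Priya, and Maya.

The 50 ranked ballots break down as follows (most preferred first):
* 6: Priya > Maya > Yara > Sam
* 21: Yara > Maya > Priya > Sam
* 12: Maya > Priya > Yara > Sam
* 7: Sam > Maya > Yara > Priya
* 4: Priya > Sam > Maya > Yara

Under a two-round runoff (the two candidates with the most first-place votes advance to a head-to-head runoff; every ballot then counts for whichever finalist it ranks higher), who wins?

Maya

Round 1 first-place votes: Yara 21, Sam 7, Priya 10, Maya 12. Yara and Maya advance.
Runoff: Yara is ranked above Maya on 21 ballots, Maya above Yara on 29.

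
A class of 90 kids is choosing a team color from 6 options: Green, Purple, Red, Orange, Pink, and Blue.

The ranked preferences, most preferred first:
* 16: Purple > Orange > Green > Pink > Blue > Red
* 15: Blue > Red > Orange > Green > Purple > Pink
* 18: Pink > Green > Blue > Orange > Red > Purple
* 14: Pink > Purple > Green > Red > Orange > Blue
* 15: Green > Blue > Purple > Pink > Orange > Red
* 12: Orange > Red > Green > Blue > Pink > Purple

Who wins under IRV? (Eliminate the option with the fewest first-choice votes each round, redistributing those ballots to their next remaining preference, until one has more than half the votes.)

Green

Round 1: Green 15, Purple 16, Red 0, Orange 12, Pink 32, Blue 15. Red eliminated.
Round 2: Green 15, Purple 16, Orange 12, Pink 32, Blue 15. Orange eliminated.
Round 3: Green 27, Purple 16, Pink 32, Blue 15. Blue eliminated.
Round 4: Green 42, Purple 16, Pink 32. Purple eliminated.
Round 5: Green 58, Pink 32. Green has a majority (≥46).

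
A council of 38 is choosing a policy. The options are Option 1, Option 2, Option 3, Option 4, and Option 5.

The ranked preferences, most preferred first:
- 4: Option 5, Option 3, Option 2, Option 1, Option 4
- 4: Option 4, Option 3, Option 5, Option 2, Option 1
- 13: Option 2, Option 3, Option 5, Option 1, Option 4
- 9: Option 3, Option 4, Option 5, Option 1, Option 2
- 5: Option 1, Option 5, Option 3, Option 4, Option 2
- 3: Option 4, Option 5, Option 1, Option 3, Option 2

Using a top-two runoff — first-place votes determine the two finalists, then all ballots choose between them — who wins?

Round 1 first-place votes: Option 1 5, Option 2 13, Option 3 9, Option 4 7, Option 5 4. Option 2 and Option 3 advance.
Runoff: Option 2 is ranked above Option 3 on 13 ballots, Option 3 above Option 2 on 25.

Option 3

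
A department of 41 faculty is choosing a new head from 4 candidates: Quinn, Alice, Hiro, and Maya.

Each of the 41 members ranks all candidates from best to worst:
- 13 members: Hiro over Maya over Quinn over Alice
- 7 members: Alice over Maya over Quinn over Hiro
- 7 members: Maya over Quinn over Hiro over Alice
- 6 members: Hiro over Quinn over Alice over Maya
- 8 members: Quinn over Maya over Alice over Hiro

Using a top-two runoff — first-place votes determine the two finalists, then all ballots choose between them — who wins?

Quinn

Round 1 first-place votes: Quinn 8, Alice 7, Hiro 19, Maya 7. Hiro and Quinn advance.
Runoff: Hiro is ranked above Quinn on 19 ballots, Quinn above Hiro on 22.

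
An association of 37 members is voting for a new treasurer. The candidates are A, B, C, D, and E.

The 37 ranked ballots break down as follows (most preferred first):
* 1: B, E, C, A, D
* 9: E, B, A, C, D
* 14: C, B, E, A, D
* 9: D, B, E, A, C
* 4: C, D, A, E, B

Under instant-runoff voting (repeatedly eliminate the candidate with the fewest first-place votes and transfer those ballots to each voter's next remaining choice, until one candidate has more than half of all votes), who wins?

Round 1: A 0, B 1, C 18, D 9, E 9. A eliminated.
Round 2: B 1, C 18, D 9, E 9. B eliminated.
Round 3: C 18, D 9, E 10. D eliminated.
Round 4: C 18, E 19. E has a majority (≥19).

E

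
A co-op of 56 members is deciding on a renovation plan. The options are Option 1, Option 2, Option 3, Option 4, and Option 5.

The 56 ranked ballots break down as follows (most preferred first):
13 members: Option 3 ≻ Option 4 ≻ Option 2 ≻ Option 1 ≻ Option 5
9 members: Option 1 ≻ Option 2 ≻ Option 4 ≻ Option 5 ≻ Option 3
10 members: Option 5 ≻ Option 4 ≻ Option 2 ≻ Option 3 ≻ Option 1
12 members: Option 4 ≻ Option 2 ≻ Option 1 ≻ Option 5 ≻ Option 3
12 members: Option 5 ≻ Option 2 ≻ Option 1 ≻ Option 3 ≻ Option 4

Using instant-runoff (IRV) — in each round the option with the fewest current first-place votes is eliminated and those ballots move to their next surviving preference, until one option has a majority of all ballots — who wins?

Option 4

Round 1: Option 1 9, Option 2 0, Option 3 13, Option 4 12, Option 5 22. Option 2 eliminated.
Round 2: Option 1 9, Option 3 13, Option 4 12, Option 5 22. Option 1 eliminated.
Round 3: Option 3 13, Option 4 21, Option 5 22. Option 3 eliminated.
Round 4: Option 4 34, Option 5 22. Option 4 has a majority (≥29).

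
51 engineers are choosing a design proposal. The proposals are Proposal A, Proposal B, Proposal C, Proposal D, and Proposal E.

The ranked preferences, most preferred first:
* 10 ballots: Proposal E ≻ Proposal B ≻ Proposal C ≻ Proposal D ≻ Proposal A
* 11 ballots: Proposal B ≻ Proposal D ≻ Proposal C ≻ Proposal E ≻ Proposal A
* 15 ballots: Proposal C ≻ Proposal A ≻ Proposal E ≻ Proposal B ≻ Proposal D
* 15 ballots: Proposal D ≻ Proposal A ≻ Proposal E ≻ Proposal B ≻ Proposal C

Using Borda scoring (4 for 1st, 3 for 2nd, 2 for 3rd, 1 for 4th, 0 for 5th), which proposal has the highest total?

Proposal A: 10×0 + 11×0 + 15×3 + 15×3 = 90
Proposal B: 10×3 + 11×4 + 15×1 + 15×1 = 104
Proposal C: 10×2 + 11×2 + 15×4 + 15×0 = 102
Proposal D: 10×1 + 11×3 + 15×0 + 15×4 = 103
Proposal E: 10×4 + 11×1 + 15×2 + 15×2 = 111

Proposal E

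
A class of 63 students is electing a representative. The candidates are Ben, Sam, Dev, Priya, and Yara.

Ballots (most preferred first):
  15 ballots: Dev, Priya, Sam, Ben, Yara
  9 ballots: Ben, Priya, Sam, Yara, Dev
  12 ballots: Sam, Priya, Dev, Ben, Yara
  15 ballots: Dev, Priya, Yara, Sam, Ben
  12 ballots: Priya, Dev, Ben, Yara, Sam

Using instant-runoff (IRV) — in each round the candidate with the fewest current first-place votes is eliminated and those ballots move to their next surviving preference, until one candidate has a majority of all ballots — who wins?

Priya

Round 1: Ben 9, Sam 12, Dev 30, Priya 12, Yara 0. Yara eliminated.
Round 2: Ben 9, Sam 12, Dev 30, Priya 12. Ben eliminated.
Round 3: Sam 12, Dev 30, Priya 21. Sam eliminated.
Round 4: Dev 30, Priya 33. Priya has a majority (≥32).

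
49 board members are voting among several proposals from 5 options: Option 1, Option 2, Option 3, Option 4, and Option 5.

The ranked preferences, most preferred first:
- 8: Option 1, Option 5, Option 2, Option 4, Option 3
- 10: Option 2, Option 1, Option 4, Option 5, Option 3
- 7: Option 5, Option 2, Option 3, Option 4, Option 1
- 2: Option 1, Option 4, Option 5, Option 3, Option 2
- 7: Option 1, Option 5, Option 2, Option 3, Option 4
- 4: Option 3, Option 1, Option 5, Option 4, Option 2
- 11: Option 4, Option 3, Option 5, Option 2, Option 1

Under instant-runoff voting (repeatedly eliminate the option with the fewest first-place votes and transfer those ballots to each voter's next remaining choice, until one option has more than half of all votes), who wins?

Option 2

Round 1: Option 1 17, Option 2 10, Option 3 4, Option 4 11, Option 5 7. Option 3 eliminated.
Round 2: Option 1 21, Option 2 10, Option 4 11, Option 5 7. Option 5 eliminated.
Round 3: Option 1 21, Option 2 17, Option 4 11. Option 4 eliminated.
Round 4: Option 1 21, Option 2 28. Option 2 has a majority (≥25).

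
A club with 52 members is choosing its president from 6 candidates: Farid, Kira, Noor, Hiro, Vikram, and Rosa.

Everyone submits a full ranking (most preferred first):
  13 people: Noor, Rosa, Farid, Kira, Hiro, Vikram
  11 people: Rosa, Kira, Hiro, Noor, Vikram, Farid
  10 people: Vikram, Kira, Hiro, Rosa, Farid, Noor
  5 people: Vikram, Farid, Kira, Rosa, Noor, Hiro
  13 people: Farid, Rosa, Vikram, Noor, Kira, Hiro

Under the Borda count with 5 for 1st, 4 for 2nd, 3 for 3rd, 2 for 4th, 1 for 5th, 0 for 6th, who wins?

Rosa

Farid: 13×3 + 11×0 + 10×1 + 5×4 + 13×5 = 134
Kira: 13×2 + 11×4 + 10×4 + 5×3 + 13×1 = 138
Noor: 13×5 + 11×2 + 10×0 + 5×1 + 13×2 = 118
Hiro: 13×1 + 11×3 + 10×3 + 5×0 + 13×0 = 76
Vikram: 13×0 + 11×1 + 10×5 + 5×5 + 13×3 = 125
Rosa: 13×4 + 11×5 + 10×2 + 5×2 + 13×4 = 189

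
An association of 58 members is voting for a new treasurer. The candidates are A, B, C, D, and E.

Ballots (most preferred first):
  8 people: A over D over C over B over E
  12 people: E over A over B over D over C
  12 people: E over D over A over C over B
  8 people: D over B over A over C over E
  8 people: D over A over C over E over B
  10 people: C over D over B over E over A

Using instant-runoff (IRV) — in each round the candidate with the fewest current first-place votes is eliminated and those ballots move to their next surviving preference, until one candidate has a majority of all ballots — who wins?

D

Round 1: A 8, B 0, C 10, D 16, E 24. B eliminated.
Round 2: A 8, C 10, D 16, E 24. A eliminated.
Round 3: C 10, D 24, E 24. C eliminated.
Round 4: D 34, E 24. D has a majority (≥30).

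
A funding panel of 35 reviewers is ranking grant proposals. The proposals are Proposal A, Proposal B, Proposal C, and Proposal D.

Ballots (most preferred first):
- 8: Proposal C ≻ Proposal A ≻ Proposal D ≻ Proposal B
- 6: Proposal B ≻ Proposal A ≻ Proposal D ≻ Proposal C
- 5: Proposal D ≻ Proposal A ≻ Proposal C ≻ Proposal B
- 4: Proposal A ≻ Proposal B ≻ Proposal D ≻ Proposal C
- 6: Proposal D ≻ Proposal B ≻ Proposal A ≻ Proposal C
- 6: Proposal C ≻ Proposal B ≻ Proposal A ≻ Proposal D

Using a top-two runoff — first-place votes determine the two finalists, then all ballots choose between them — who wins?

Round 1 first-place votes: Proposal A 4, Proposal B 6, Proposal C 14, Proposal D 11. Proposal C and Proposal D advance.
Runoff: Proposal C is ranked above Proposal D on 14 ballots, Proposal D above Proposal C on 21.

Proposal D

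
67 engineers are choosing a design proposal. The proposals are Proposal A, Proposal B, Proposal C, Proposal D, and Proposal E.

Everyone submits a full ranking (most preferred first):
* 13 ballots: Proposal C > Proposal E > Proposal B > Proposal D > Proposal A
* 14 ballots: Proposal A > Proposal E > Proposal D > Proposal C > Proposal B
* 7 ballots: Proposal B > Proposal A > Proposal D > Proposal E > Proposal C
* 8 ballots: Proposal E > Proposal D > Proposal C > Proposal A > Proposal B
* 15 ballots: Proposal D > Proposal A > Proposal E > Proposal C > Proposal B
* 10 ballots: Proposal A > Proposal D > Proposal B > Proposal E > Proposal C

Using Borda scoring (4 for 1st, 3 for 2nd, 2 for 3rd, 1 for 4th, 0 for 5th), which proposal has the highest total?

Proposal A: 13×0 + 14×4 + 7×3 + 8×1 + 15×3 + 10×4 = 170
Proposal B: 13×2 + 14×0 + 7×4 + 8×0 + 15×0 + 10×2 = 74
Proposal C: 13×4 + 14×1 + 7×0 + 8×2 + 15×1 + 10×0 = 97
Proposal D: 13×1 + 14×2 + 7×2 + 8×3 + 15×4 + 10×3 = 169
Proposal E: 13×3 + 14×3 + 7×1 + 8×4 + 15×2 + 10×1 = 160

Proposal A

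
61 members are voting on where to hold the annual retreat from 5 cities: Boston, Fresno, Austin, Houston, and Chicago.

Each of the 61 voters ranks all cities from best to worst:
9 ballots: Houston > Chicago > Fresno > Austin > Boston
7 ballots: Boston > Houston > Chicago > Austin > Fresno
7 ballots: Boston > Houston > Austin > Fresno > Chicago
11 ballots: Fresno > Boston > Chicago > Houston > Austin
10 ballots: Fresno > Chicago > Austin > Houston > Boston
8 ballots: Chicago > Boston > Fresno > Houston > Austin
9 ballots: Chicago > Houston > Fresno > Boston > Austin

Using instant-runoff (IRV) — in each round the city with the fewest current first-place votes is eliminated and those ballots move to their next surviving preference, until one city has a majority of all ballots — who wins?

Round 1: Boston 14, Fresno 21, Austin 0, Houston 9, Chicago 17. Austin eliminated.
Round 2: Boston 14, Fresno 21, Houston 9, Chicago 17. Houston eliminated.
Round 3: Boston 14, Fresno 21, Chicago 26. Boston eliminated.
Round 4: Fresno 28, Chicago 33. Chicago has a majority (≥31).

Chicago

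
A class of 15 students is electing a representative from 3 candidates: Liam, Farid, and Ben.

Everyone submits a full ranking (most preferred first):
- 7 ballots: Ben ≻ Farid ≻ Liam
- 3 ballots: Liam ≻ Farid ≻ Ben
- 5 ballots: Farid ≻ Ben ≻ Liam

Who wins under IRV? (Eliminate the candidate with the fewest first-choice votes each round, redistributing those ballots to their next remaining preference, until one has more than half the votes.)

Round 1: Liam 3, Farid 5, Ben 7. Liam eliminated.
Round 2: Farid 8, Ben 7. Farid has a majority (≥8).

Farid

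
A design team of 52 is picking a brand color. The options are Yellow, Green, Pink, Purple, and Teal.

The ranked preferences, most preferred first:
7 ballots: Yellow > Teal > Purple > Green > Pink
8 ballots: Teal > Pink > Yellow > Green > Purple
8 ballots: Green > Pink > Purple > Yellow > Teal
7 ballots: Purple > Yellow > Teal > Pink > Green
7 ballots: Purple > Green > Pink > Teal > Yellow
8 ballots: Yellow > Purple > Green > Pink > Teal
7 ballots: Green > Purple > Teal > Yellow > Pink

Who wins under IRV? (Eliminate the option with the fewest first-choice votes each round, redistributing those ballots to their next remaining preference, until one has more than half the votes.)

Round 1: Yellow 15, Green 15, Pink 0, Purple 14, Teal 8. Pink eliminated.
Round 2: Yellow 15, Green 15, Purple 14, Teal 8. Teal eliminated.
Round 3: Yellow 23, Green 15, Purple 14. Purple eliminated.
Round 4: Yellow 30, Green 22. Yellow has a majority (≥27).

Yellow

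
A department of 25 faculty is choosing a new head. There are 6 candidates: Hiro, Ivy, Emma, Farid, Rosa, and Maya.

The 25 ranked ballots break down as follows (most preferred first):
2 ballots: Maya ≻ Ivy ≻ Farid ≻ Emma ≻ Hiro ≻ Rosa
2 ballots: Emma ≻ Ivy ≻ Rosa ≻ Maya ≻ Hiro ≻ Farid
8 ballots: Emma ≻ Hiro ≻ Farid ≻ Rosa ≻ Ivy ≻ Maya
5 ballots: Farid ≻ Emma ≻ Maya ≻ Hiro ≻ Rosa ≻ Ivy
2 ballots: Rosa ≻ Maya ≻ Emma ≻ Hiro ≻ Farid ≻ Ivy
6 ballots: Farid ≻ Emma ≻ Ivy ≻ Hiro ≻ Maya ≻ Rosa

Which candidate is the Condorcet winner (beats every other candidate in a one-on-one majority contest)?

Farid

Farid vs Hiro: 13–12
Farid vs Ivy: 21–4
Farid vs Emma: 13–12
Farid vs Rosa: 21–4
Farid vs Maya: 19–6
Farid beats every other candidate.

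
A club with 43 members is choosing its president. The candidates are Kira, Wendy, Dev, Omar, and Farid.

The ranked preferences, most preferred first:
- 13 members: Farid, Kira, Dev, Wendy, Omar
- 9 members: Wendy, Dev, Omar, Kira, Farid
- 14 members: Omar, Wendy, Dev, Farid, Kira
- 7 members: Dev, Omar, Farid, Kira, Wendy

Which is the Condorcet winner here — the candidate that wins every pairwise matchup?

Wendy vs Kira: 23–20
Wendy vs Dev: 23–20
Wendy vs Omar: 22–21
Wendy vs Farid: 23–20
Wendy beats every other candidate.

Wendy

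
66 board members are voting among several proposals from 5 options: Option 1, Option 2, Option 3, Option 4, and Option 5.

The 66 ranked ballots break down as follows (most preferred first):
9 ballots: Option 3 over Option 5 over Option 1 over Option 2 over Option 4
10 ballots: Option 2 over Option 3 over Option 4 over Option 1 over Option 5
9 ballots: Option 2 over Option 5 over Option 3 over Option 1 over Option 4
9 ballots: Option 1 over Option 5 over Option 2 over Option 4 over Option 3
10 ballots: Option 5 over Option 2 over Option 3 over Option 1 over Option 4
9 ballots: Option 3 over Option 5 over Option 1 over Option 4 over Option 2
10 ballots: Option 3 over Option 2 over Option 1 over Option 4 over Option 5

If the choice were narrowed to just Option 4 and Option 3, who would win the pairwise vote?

Option 3

Option 4 is ranked above Option 3 on 9 ballots; Option 3 above Option 4 on 57.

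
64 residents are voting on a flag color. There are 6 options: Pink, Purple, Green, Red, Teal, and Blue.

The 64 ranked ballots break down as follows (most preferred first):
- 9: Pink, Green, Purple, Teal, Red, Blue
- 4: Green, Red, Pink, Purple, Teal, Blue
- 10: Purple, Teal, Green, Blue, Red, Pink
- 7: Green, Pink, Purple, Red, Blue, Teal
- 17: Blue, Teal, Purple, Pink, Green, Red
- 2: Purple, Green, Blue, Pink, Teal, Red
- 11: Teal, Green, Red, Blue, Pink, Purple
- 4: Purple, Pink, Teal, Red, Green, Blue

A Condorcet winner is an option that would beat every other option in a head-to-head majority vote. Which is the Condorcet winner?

Purple

Purple vs Pink: 33–31
Purple vs Green: 33–31
Purple vs Red: 49–15
Purple vs Teal: 36–28
Purple vs Blue: 36–28
Purple beats every other option.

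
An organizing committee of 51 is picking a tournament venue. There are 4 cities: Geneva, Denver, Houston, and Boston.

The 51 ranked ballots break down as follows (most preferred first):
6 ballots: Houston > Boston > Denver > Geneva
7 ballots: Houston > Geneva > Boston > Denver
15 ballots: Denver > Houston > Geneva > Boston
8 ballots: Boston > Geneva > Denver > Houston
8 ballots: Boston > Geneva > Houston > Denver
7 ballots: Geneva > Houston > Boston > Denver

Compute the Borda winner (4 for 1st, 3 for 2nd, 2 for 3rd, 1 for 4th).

Houston

Geneva: 6×1 + 7×3 + 15×2 + 8×3 + 8×3 + 7×4 = 133
Denver: 6×2 + 7×1 + 15×4 + 8×2 + 8×1 + 7×1 = 110
Houston: 6×4 + 7×4 + 15×3 + 8×1 + 8×2 + 7×3 = 142
Boston: 6×3 + 7×2 + 15×1 + 8×4 + 8×4 + 7×2 = 125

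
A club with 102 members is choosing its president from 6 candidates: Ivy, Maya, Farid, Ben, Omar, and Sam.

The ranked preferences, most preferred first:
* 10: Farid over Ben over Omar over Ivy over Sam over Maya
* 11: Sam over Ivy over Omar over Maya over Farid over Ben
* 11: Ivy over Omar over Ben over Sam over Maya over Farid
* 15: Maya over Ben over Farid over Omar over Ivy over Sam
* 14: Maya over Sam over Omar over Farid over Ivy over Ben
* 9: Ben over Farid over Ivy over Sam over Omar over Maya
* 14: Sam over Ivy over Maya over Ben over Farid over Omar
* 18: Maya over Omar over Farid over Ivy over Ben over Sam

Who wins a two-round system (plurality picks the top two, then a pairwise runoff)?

Sam

Round 1 first-place votes: Ivy 11, Maya 47, Farid 10, Ben 9, Omar 0, Sam 25. Maya and Sam advance.
Runoff: Maya is ranked above Sam on 47 ballots, Sam above Maya on 55.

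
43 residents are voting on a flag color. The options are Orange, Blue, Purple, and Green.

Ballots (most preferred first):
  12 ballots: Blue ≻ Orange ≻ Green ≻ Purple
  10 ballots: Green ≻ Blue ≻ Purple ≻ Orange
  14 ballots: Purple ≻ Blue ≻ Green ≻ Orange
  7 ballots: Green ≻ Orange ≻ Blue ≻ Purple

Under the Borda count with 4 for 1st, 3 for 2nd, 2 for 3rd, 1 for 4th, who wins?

Blue

Orange: 12×3 + 10×1 + 14×1 + 7×3 = 81
Blue: 12×4 + 10×3 + 14×3 + 7×2 = 134
Purple: 12×1 + 10×2 + 14×4 + 7×1 = 95
Green: 12×2 + 10×4 + 14×2 + 7×4 = 120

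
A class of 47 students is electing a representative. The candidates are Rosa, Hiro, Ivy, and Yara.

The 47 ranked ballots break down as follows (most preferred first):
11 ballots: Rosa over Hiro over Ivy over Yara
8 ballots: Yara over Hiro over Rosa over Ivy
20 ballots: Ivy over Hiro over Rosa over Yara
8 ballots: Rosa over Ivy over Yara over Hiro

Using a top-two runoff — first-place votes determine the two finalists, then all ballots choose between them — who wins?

Rosa

Round 1 first-place votes: Rosa 19, Hiro 0, Ivy 20, Yara 8. Ivy and Rosa advance.
Runoff: Ivy is ranked above Rosa on 20 ballots, Rosa above Ivy on 27.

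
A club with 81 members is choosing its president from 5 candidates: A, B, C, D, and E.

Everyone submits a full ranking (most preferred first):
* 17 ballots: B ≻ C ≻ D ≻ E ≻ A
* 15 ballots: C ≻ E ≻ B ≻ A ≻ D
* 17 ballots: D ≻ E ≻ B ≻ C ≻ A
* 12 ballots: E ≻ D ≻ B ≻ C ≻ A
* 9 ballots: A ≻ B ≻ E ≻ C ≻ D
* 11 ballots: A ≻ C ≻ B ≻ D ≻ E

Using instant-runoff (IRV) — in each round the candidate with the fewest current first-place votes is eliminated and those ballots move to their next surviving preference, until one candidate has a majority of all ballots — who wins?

Round 1: A 20, B 17, C 15, D 17, E 12. E eliminated.
Round 2: A 20, B 17, C 15, D 29. C eliminated.
Round 3: A 20, B 32, D 29. A eliminated.
Round 4: B 52, D 29. B has a majority (≥41).

B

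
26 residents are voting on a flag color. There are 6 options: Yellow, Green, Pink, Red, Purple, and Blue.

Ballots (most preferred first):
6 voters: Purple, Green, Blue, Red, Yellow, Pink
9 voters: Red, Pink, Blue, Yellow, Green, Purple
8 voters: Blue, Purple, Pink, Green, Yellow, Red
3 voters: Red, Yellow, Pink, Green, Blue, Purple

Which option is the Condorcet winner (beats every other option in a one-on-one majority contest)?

Blue

Blue vs Yellow: 23–3
Blue vs Green: 17–9
Blue vs Pink: 14–12
Blue vs Red: 14–12
Blue vs Purple: 20–6
Blue beats every other option.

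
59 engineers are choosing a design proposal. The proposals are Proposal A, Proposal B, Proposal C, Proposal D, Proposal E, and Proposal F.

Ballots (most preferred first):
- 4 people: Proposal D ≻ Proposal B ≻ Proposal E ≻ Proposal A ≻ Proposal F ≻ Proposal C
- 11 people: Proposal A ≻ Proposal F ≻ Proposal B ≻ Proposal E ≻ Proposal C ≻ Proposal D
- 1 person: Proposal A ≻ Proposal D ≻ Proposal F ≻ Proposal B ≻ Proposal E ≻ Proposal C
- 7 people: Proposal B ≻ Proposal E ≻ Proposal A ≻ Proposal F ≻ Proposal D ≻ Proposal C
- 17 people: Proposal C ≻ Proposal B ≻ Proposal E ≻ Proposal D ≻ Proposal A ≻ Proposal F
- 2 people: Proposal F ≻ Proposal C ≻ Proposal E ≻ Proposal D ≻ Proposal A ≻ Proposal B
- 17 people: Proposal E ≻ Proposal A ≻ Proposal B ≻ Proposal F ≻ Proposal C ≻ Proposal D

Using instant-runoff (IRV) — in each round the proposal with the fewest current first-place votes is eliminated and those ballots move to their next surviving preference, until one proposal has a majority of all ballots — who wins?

Round 1: Proposal A 12, Proposal B 7, Proposal C 17, Proposal D 4, Proposal E 17, Proposal F 2. Proposal F eliminated.
Round 2: Proposal A 12, Proposal B 7, Proposal C 19, Proposal D 4, Proposal E 17. Proposal D eliminated.
Round 3: Proposal A 12, Proposal B 11, Proposal C 19, Proposal E 17. Proposal B eliminated.
Round 4: Proposal A 12, Proposal C 19, Proposal E 28. Proposal A eliminated.
Round 5: Proposal C 19, Proposal E 40. Proposal E has a majority (≥30).

Proposal E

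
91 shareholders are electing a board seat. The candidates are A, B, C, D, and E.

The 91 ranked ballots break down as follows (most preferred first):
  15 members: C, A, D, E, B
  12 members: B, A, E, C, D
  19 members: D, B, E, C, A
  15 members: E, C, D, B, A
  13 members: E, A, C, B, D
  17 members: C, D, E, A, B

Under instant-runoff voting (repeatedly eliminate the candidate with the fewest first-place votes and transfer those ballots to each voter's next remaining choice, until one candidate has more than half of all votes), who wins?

Round 1: A 0, B 12, C 32, D 19, E 28. A eliminated.
Round 2: B 12, C 32, D 19, E 28. B eliminated.
Round 3: C 32, D 19, E 40. D eliminated.
Round 4: C 32, E 59. E has a majority (≥46).

E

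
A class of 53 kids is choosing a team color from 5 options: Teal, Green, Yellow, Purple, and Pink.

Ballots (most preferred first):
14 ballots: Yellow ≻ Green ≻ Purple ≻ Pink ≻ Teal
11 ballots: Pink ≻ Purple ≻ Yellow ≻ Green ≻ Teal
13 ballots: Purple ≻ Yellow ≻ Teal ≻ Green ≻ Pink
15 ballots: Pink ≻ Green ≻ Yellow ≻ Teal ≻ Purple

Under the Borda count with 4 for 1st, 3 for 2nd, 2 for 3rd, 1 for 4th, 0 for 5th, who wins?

Teal: 14×0 + 11×0 + 13×2 + 15×1 = 41
Green: 14×3 + 11×1 + 13×1 + 15×3 = 111
Yellow: 14×4 + 11×2 + 13×3 + 15×2 = 147
Purple: 14×2 + 11×3 + 13×4 + 15×0 = 113
Pink: 14×1 + 11×4 + 13×0 + 15×4 = 118

Yellow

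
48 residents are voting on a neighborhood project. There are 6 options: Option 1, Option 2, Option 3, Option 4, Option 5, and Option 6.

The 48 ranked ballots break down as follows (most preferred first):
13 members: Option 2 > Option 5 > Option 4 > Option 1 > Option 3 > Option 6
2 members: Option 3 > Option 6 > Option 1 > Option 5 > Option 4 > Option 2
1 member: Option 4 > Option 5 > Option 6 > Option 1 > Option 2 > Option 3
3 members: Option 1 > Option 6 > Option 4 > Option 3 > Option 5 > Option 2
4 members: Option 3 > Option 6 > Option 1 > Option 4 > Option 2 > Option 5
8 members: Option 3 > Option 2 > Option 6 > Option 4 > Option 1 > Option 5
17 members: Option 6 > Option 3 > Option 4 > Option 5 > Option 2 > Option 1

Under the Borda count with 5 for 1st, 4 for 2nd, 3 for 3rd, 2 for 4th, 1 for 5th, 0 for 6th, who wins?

Option 3

Option 1: 13×2 + 2×3 + 1×2 + 3×5 + 4×3 + 8×1 + 17×0 = 69
Option 2: 13×5 + 2×0 + 1×1 + 3×0 + 4×1 + 8×4 + 17×1 = 119
Option 3: 13×1 + 2×5 + 1×0 + 3×2 + 4×5 + 8×5 + 17×4 = 157
Option 4: 13×3 + 2×1 + 1×5 + 3×3 + 4×2 + 8×2 + 17×3 = 130
Option 5: 13×4 + 2×2 + 1×4 + 3×1 + 4×0 + 8×0 + 17×2 = 97
Option 6: 13×0 + 2×4 + 1×3 + 3×4 + 4×4 + 8×3 + 17×5 = 148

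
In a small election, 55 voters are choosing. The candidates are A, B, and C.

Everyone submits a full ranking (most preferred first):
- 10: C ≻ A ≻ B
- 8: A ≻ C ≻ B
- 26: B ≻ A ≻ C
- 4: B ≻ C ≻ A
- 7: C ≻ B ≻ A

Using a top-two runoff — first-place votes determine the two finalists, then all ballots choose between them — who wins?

B

Round 1 first-place votes: A 8, B 30, C 17. B and C advance.
Runoff: B is ranked above C on 30 ballots, C above B on 25.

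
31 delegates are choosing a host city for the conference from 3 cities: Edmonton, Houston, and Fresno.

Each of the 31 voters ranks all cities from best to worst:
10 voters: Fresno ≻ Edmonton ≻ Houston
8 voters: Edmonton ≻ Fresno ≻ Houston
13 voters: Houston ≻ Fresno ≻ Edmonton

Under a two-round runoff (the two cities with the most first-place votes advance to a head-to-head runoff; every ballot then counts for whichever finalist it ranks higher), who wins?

Round 1 first-place votes: Edmonton 8, Houston 13, Fresno 10. Houston and Fresno advance.
Runoff: Houston is ranked above Fresno on 13 ballots, Fresno above Houston on 18.

Fresno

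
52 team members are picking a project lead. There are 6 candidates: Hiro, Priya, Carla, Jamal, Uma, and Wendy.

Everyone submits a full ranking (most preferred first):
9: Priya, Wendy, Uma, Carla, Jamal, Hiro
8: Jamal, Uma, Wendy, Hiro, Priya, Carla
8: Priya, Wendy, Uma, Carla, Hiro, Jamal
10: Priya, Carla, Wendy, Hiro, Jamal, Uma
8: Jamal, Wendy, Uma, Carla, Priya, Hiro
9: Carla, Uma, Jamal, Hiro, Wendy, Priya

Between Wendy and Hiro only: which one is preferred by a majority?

Wendy

Wendy is ranked above Hiro on 43 ballots; Hiro above Wendy on 9.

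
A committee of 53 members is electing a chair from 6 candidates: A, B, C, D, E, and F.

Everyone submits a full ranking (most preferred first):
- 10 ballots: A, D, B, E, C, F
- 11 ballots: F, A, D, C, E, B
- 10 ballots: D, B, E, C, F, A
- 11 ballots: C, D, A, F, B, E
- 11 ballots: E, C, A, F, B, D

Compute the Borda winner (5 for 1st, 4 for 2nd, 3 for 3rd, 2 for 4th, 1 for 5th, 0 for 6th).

D

A: 10×5 + 11×4 + 10×0 + 11×3 + 11×3 = 160
B: 10×3 + 11×0 + 10×4 + 11×1 + 11×1 = 92
C: 10×1 + 11×2 + 10×2 + 11×5 + 11×4 = 151
D: 10×4 + 11×3 + 10×5 + 11×4 + 11×0 = 167
E: 10×2 + 11×1 + 10×3 + 11×0 + 11×5 = 116
F: 10×0 + 11×5 + 10×1 + 11×2 + 11×2 = 109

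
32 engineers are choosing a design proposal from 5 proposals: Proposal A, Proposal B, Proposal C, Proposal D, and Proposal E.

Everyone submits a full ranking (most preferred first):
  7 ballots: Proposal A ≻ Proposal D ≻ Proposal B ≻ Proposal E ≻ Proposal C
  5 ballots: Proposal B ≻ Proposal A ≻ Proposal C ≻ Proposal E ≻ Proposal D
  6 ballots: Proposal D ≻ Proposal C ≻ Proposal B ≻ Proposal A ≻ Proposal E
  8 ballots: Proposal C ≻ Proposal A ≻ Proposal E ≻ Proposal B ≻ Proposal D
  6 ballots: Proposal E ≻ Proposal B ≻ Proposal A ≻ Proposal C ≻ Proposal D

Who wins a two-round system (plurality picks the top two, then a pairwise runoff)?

Proposal A

Round 1 first-place votes: Proposal A 7, Proposal B 5, Proposal C 8, Proposal D 6, Proposal E 6. Proposal C and Proposal A advance.
Runoff: Proposal C is ranked above Proposal A on 14 ballots, Proposal A above Proposal C on 18.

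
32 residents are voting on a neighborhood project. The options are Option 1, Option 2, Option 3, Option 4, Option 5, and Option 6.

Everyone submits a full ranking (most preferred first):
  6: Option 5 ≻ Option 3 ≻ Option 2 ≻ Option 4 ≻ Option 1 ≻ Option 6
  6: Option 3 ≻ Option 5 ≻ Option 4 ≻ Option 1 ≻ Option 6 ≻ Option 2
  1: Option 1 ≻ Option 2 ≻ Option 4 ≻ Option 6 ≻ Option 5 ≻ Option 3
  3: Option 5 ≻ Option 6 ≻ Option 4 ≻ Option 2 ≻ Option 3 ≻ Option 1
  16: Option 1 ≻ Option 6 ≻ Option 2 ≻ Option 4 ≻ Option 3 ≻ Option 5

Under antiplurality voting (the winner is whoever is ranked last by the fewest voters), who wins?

Last-place votes: Option 1 3, Option 2 6, Option 3 1, Option 4 0, Option 5 16, Option 6 6.

Option 4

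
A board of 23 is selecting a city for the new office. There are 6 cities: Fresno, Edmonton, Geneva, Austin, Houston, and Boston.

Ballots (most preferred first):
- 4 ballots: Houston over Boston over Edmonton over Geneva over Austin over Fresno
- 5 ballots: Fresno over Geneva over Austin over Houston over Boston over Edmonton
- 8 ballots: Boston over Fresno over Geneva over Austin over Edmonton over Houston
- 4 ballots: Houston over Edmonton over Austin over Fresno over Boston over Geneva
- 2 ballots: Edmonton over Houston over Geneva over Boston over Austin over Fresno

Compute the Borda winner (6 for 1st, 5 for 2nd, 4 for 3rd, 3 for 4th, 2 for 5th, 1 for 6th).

Fresno: 4×1 + 5×6 + 8×5 + 4×3 + 2×1 = 88
Edmonton: 4×4 + 5×1 + 8×2 + 4×5 + 2×6 = 69
Geneva: 4×3 + 5×5 + 8×4 + 4×1 + 2×4 = 81
Austin: 4×2 + 5×4 + 8×3 + 4×4 + 2×2 = 72
Houston: 4×6 + 5×3 + 8×1 + 4×6 + 2×5 = 81
Boston: 4×5 + 5×2 + 8×6 + 4×2 + 2×3 = 92

Boston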